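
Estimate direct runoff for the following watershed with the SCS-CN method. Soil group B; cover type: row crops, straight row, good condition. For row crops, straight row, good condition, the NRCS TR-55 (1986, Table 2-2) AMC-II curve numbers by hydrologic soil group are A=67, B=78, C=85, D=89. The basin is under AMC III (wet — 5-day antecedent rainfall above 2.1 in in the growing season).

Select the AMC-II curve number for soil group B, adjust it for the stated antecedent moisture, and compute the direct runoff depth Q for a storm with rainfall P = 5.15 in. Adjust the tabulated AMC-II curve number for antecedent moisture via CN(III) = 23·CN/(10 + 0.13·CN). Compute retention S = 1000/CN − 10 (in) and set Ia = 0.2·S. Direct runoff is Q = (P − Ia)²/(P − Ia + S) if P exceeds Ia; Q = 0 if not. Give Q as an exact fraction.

Q = 7742416081/1973238540 in ≈ 3.924 in

NRCS table: row crops, straight row, good condition, soil group B → CN(II) = 78
Wet (AMC III): CN(III) = 23·78/(10 + 0.13·78) = 1794/(1007/50) = 89700/1007 ≈ 89.076
Retention S: 1000/CN − 10 with CN=89.076 → S = 1100/897 ≈ 1.226 in
Ia = 0.2S: 0.2·1.226 = 0.245 in (exactly 220/897)
Since P=5.150 > Ia=0.245: effective rainfall P−Ia = 87991/17940 in
Q = (87991/17940)²/((87991/17940) + 1100/897) = (7742416081/321843600)/(109991/17940) = 7742416081/1973238540 in ≈ 3.924 in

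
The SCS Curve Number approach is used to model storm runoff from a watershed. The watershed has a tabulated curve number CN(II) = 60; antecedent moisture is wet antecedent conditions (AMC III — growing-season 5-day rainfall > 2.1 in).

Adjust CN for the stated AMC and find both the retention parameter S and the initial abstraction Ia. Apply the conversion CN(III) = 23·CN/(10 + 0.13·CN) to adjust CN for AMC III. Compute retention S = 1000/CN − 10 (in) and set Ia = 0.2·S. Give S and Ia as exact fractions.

S = 200/69 in ≈ 2.899 in; Ia = 40/69 in ≈ 0.580 in

Wet (AMC III): CN(III) = 23·60/(10 + 0.13·60) = 1380/(89/5) = 6900/89 ≈ 77.528
S = 1000/(6900/89) − 10 = 200/69 in ≈ 2.899 in
Ia = 0.2S: 0.2·2.899 = 0.580 in (exactly 40/69)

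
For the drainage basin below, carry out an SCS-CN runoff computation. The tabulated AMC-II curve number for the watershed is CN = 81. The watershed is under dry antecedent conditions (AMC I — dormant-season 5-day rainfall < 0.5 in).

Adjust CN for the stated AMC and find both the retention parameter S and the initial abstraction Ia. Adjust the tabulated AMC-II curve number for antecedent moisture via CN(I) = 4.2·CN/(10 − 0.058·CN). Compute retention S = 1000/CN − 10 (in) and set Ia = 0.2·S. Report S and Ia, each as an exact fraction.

Adjust CN=81 to AMC I: 4.2·81/(10 − 0.058·81) → (1701/5) ÷ (2651/500) = 170100/2651 ≈ 64.164
S = 1000/(170100/2651) − 10 = 9500/1701 in ≈ 5.585 in
Ia = 0.2S: 0.2·5.585 = 1.117 in (exactly 1900/1701)

S = 9500/1701 in ≈ 5.585 in; Ia = 1900/1701 in ≈ 1.117 in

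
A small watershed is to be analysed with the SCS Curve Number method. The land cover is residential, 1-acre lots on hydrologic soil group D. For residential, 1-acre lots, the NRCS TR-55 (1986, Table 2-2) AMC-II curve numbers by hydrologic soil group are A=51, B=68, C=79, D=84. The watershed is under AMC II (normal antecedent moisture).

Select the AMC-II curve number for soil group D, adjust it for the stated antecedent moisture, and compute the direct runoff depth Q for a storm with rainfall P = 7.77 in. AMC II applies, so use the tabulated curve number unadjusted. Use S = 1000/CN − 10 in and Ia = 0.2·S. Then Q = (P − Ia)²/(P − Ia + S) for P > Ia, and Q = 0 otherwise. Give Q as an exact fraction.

NRCS table: residential, 1-acre lots, soil group D → CN(II) = 84
AMC II — tabulated CN = 84 applies directly.
Retention S: 1000/CN − 10 with CN=84.000 → S = 40/21 ≈ 1.905 in
Ia = 0.2S: 0.2·1.905 = 0.381 in (exactly 8/21)
Excess rainfall: 7.770 − 0.381 = 7.389 in; P > Ia so Q > 0
Q = (15517/2100)²/((15517/2100) + 40/21) = (240777289/4410000)/(19517/2100) = 240777289/40985700 in ≈ 5.875 in

Q = 240777289/40985700 in ≈ 5.875 in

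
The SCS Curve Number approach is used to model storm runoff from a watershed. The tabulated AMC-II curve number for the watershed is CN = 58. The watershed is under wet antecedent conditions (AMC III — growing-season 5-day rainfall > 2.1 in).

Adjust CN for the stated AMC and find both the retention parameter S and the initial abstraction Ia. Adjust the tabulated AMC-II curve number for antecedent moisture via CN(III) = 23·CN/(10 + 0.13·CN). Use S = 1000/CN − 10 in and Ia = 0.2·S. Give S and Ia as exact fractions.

S = 2100/667 in ≈ 3.148 in; Ia = 420/667 in ≈ 0.630 in

CN(III) from CN(II)=58: (23·58)/(10 + 0.13·58) = 66700/877 ≈ 76.055
Max retention: S = 1000/(66700/877) − 10 = 2100/667 in (≈ 3.148 in)
Initial abstraction Ia = S/5 = (2100/667)/5 = 420/667 ≈ 0.630 in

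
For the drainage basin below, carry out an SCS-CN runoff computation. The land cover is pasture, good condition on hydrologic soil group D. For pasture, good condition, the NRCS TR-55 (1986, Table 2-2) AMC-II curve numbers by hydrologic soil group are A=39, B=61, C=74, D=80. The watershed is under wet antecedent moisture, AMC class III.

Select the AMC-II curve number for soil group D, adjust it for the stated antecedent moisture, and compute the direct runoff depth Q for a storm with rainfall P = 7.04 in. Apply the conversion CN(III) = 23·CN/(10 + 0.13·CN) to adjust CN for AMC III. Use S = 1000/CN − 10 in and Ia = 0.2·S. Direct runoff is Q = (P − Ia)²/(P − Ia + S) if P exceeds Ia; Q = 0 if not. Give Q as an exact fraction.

NRCS table: pasture, good condition, soil group D → CN(II) = 80
Wet (AMC III): CN(III) = 23·80/(10 + 0.13·80) = 1840/(102/5) = 4600/51 ≈ 90.196
S = 1000/(4600/51) − 10 = 25/23 in ≈ 1.087 in
Initial abstraction Ia = S/5 = (25/23)/5 = 5/23 ≈ 0.217 in
P − Ia = 7.040 − 0.217 = 3923/575 ≈ 6.823 in (> 0, runoff occurs)
Q: (3923/575)² ÷ (4548/575) = 15389929/2615100 in (≈ 5.885 in)

Q = 15389929/2615100 in ≈ 5.885 in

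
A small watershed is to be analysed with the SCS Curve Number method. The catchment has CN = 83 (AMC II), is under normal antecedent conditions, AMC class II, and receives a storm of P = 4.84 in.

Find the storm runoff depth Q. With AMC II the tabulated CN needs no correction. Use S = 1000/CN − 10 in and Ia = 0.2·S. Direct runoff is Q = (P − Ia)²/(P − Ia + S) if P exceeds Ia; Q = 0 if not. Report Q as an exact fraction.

Q = 84511249/27894225 in ≈ 3.030 in

Average conditions: CN = 83 (no AMC adjustment).
S = 1000/83 − 10 = 170/83 in ≈ 2.048 in
Ia = 0.2·(170/83) = 34/83 in ≈ 0.410 in
Excess rainfall: 4.840 − 0.410 = 4.430 in; P > Ia so Q > 0
Q: (9193/2075)² ÷ (13443/2075) = 84511249/27894225 in (≈ 3.030 in)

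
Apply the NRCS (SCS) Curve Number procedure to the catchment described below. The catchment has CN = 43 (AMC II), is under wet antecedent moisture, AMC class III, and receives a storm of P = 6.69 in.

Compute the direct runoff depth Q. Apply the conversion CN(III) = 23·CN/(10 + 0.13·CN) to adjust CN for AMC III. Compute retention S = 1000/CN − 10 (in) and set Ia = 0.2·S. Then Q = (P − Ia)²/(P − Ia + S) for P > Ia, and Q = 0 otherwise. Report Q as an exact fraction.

Q = 99970221627/36844898300 in ≈ 2.713 in

Wet (AMC III): CN(III) = 23·43/(10 + 0.13·43) = 989/(1559/100) = 98900/1559 ≈ 63.438
S = 1000/(98900/1559) − 10 = 5700/989 in ≈ 5.763 in
Ia = 0.2S: 0.2·5.763 = 1.153 in (exactly 1140/989)
Excess rainfall: 6.690 − 1.153 = 5.537 in; P > Ia so Q > 0
Runoff Q = (P−Ia)²/(P−Ia+S) = (5.537)²/(5.537+5.763) = 99970221627/36844898300 ≈ 2.713 in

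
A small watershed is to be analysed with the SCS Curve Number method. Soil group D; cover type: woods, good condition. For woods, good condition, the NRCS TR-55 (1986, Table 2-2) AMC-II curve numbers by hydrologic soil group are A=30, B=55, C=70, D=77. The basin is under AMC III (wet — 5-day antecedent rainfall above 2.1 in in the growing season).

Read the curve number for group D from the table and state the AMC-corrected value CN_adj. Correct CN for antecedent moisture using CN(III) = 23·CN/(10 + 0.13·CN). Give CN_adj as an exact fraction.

CN_adj = 7700/87 ≈ 88.506

NRCS table: woods, good condition, soil group D → CN(II) = 77
Adjust CN=77 to AMC III: 23·77/(10 + 0.13·77) → 1771 ÷ (2001/100) = 7700/87 ≈ 88.506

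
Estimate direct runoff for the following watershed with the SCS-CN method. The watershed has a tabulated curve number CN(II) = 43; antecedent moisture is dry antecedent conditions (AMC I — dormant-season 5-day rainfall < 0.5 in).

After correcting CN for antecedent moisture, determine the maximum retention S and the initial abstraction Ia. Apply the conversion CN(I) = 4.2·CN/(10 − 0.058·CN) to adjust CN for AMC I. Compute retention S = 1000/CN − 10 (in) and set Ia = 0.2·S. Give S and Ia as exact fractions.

S = 9500/301 in ≈ 31.561 in; Ia = 1900/301 in ≈ 6.312 in

Adjust CN=43 to AMC I: 4.2·43/(10 − 0.058·43) → (903/5) ÷ (3753/500) = 30100/1251 ≈ 24.061
Max retention: S = 1000/(30100/1251) − 10 = 9500/301 in (≈ 31.561 in)
Ia = 0.2·(9500/301) = 1900/301 in ≈ 6.312 in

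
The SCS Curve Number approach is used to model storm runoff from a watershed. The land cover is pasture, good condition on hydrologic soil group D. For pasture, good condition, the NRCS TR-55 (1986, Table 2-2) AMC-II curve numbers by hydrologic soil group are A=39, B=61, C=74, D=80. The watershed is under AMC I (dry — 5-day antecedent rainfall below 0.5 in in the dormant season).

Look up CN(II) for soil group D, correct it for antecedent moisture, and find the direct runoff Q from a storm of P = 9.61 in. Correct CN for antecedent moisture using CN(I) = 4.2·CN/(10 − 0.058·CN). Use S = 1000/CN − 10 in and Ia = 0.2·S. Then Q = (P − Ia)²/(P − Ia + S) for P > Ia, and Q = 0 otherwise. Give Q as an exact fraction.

NRCS table: pasture, good condition, soil group D → CN(II) = 80
CN(I) from CN(II)=80: (4.2·80)/(10 − 0.058·80) = 4200/67 ≈ 62.687
Retention S: 1000/CN − 10 with CN=62.687 → S = 125/21 ≈ 5.952 in
Ia = 0.2·(125/21) = 25/21 in ≈ 1.190 in
Since P=9.610 > Ia=1.190: effective rainfall P−Ia = 17681/2100 in
Runoff Q = (P−Ia)²/(P−Ia+S) = (8.420)²/(8.420+5.952) = 312617761/63380100 ≈ 4.932 in

Q = 312617761/63380100 in ≈ 4.932 in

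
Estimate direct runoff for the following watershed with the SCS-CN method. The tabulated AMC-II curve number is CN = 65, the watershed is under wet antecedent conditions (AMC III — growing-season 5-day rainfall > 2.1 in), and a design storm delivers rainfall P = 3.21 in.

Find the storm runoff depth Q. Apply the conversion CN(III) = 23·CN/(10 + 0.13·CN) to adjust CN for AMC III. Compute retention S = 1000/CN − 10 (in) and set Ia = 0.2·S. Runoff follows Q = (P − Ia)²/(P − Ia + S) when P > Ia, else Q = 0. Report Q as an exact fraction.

Wet (AMC III): CN(III) = 23·65/(10 + 0.13·65) = 1495/(369/20) = 29900/369 ≈ 81.030
Max retention: S = 1000/(29900/369) − 10 = 700/299 in (≈ 2.341 in)
Ia = 0.2S: 0.2·2.341 = 0.468 in (exactly 140/299)
Excess rainfall: 3.210 − 0.468 = 2.742 in; P > Ia so Q > 0
Q: (81979/29900)² ÷ (151979/29900) = 6720556441/4544172100 in (≈ 1.479 in)

Q = 6720556441/4544172100 in ≈ 1.479 in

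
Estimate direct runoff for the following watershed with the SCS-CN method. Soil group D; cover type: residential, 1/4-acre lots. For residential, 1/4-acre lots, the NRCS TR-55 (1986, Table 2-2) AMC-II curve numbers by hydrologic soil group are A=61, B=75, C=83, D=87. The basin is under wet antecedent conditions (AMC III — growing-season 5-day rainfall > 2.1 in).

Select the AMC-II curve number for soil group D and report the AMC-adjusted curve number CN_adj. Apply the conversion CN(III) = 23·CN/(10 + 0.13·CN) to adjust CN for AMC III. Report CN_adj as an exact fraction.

NRCS table: residential, 1/4-acre lots, soil group D → CN(II) = 87
CN(III) from CN(II)=87: (23·87)/(10 + 0.13·87) = 200100/2131 ≈ 93.900

CN_adj = 200100/2131 ≈ 93.900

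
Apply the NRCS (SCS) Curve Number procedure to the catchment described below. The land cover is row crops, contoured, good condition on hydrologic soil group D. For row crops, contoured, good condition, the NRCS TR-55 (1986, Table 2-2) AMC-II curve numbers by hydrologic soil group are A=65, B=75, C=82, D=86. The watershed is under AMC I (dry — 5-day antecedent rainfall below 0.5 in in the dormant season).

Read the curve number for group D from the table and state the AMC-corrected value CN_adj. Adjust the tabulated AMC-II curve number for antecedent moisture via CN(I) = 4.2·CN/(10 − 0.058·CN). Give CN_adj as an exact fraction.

CN_adj = 12900/179 ≈ 72.067

NRCS table: row crops, contoured, good condition, soil group D → CN(II) = 86
Adjust CN=86 to AMC I: 4.2·86/(10 − 0.058·86) → (1806/5) ÷ (1253/250) = 12900/179 ≈ 72.067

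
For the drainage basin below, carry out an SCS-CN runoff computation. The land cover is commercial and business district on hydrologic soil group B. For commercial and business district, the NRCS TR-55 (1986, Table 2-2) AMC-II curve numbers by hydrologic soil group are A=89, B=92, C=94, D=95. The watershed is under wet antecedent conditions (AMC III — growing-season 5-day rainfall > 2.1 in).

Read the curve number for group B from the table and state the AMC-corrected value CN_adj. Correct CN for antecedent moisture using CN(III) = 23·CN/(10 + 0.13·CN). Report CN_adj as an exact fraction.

NRCS table: commercial and business district, soil group B → CN(II) = 92
Wet (AMC III): CN(III) = 23·92/(10 + 0.13·92) = 2116/(549/25) = 52900/549 ≈ 96.357

CN_adj = 52900/549 ≈ 96.357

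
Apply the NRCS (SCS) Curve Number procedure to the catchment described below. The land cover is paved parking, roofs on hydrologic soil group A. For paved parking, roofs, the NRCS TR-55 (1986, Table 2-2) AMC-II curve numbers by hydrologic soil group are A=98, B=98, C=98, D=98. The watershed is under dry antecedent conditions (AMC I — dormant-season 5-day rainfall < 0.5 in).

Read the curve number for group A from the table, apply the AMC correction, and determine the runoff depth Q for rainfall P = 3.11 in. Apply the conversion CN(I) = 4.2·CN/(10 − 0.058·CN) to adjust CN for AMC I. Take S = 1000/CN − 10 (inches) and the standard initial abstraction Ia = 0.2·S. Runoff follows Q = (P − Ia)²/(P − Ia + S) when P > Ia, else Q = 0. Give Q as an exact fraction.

NRCS table: paved parking, roofs, soil group A → CN(II) = 98
Dry (AMC I): CN(I) = 4.2·98/(10 − 0.058·98) = (2058/5)/(1079/250) = 102900/1079 ≈ 95.366
Retention S: 1000/CN − 10 with CN=95.366 → S = 500/1029 ≈ 0.486 in
Initial abstraction Ia = S/5 = (500/1029)/5 = 100/1029 ≈ 0.097 in
Since P=3.110 > Ia=0.097: effective rainfall P−Ia = 310019/102900 in
Q: (310019/102900)² ÷ (360019/102900) = 96111780361/37045955100 in (≈ 2.594 in)

Q = 96111780361/37045955100 in ≈ 2.594 in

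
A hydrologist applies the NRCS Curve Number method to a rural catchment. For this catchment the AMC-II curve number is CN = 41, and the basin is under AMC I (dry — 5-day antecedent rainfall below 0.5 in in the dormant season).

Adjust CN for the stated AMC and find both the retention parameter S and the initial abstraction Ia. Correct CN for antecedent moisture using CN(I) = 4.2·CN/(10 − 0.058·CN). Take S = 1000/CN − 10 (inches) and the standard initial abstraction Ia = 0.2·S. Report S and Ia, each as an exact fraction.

Dry (AMC I): CN(I) = 4.2·41/(10 − 0.058·41) = (861/5)/(3811/500) = 86100/3811 ≈ 22.592
Max retention: S = 1000/(86100/3811) − 10 = 29500/861 in (≈ 34.262 in)
Ia = 0.2S: 0.2·34.262 = 6.852 in (exactly 5900/861)

S = 29500/861 in ≈ 34.262 in; Ia = 5900/861 in ≈ 6.852 in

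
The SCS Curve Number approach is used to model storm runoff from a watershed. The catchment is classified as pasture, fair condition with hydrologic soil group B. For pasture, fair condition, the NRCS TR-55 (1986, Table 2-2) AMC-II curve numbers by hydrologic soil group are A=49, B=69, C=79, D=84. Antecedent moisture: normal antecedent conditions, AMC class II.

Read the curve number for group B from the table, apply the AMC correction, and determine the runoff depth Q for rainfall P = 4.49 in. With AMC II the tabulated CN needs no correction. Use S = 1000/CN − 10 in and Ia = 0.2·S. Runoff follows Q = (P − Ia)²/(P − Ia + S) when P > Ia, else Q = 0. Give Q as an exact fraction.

NRCS table: pasture, fair condition, soil group B → CN(II) = 69
AMC II — tabulated CN = 69 applies directly.
Max retention: S = 1000/69 − 10 = 310/69 in (≈ 4.493 in)
Ia = 0.2·(310/69) = 62/69 in ≈ 0.899 in
P − Ia = 4.490 − 0.899 = 24781/6900 ≈ 3.591 in (> 0, runoff occurs)
Q: (24781/6900)² ÷ (55781/6900) = 614097961/384888900 in (≈ 1.596 in)

Q = 614097961/384888900 in ≈ 1.596 in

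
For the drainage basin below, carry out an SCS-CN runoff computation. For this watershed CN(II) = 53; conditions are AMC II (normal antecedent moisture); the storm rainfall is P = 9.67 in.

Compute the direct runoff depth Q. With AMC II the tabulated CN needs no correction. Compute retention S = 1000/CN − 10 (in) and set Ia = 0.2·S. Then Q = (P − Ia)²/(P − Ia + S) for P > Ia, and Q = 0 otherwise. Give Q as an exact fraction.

Q = 1751506201/470910300 in ≈ 3.719 in

CN(II) = 53; AMC II needs no correction.
S = 1000/53 − 10 = 470/53 in ≈ 8.868 in
Ia = 0.2·(470/53) = 94/53 in ≈ 1.774 in
Excess rainfall: 9.670 − 1.774 = 7.896 in; P > Ia so Q > 0
Q: (41851/5300)² ÷ (88851/5300) = 1751506201/470910300 in (≈ 3.719 in)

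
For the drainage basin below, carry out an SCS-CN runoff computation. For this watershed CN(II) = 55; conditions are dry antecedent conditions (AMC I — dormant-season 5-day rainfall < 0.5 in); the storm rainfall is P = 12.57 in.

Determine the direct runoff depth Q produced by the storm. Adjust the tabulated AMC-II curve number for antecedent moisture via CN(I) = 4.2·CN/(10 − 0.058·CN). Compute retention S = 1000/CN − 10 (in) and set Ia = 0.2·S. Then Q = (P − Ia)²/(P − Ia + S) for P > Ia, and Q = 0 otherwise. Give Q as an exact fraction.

Q = 1486923507/556425100 in ≈ 2.672 in

Dry (AMC I): CN(I) = 4.2·55/(10 − 0.058·55) = 231/(681/100) = 7700/227 ≈ 33.921
S = 1000/(7700/227) − 10 = 1500/77 in ≈ 19.481 in
Ia = 0.2S: 0.2·19.481 = 3.896 in (exactly 300/77)
Excess rainfall: 12.570 − 3.896 = 8.674 in; P > Ia so Q > 0
Q = (66789/7700)²/((66789/7700) + 1500/77) = (4460770521/59290000)/(216789/7700) = 1486923507/556425100 in ≈ 2.672 in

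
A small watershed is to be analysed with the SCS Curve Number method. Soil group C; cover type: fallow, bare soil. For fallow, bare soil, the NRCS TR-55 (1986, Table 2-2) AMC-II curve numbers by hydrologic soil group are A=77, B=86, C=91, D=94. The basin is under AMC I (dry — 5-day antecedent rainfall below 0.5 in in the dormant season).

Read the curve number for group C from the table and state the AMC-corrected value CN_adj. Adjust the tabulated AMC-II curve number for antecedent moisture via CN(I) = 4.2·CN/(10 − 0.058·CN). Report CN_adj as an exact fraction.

NRCS table: fallow, bare soil, soil group C → CN(II) = 91
CN(I) from CN(II)=91: (4.2·91)/(10 − 0.058·91) = 63700/787 ≈ 80.940

CN_adj = 63700/787 ≈ 80.940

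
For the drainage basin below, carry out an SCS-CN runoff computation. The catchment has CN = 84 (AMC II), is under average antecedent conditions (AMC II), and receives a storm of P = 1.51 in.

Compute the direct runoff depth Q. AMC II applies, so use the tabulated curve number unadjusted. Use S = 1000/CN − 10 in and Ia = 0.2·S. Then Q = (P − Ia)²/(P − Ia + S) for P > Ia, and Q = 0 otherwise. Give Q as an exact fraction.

Q = 5621641/13379100 in ≈ 0.420 in

CN(II) = 84; AMC II needs no correction.
Max retention: S = 1000/84 − 10 = 40/21 in (≈ 1.905 in)
Ia = 0.2S: 0.2·1.905 = 0.381 in (exactly 8/21)
P − Ia = 1.510 − 0.381 = 2371/2100 ≈ 1.129 in (> 0, runoff occurs)
Runoff Q = (P−Ia)²/(P−Ia+S) = (1.129)²/(1.129+1.905) = 5621641/13379100 ≈ 0.420 in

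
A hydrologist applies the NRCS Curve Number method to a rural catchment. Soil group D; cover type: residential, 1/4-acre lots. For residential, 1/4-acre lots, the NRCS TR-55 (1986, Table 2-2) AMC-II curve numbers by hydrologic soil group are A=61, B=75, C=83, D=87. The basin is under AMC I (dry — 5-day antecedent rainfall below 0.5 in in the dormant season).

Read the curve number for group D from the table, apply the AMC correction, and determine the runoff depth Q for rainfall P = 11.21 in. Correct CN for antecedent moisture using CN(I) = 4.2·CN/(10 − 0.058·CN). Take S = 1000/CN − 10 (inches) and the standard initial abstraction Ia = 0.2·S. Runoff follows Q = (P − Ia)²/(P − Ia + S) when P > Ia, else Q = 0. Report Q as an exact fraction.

NRCS table: residential, 1/4-acre lots, soil group D → CN(II) = 87
CN(I) from CN(II)=87: (4.2·87)/(10 − 0.058·87) = 182700/2477 ≈ 73.759
Retention S: 1000/CN − 10 with CN=73.759 → S = 6500/1827 ≈ 3.558 in
Initial abstraction Ia = S/5 = (6500/1827)/5 = 1300/1827 ≈ 0.712 in
Excess rainfall: 11.210 − 0.712 = 10.498 in; P > Ia so Q > 0
Q: (1918067/182700)² ÷ (2568067/182700) = 3678981016489/469185840900 in (≈ 7.841 in)

Q = 3678981016489/469185840900 in ≈ 7.841 in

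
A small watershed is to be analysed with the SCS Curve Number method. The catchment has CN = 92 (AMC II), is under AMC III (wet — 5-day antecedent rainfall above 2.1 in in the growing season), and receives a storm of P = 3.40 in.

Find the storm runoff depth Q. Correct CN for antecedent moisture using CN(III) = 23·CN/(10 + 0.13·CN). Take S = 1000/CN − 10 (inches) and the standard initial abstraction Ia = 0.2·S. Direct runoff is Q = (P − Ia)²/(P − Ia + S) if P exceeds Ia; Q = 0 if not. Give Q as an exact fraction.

CN(III) from CN(II)=92: (23·92)/(10 + 0.13·92) = 52900/549 ≈ 96.357
S = 1000/(52900/549) − 10 = 200/529 in ≈ 0.378 in
Ia = 0.2S: 0.2·0.378 = 0.076 in (exactly 40/529)
P − Ia = 3.400 − 0.076 = 8793/2645 ≈ 3.324 in (> 0, runoff occurs)
Q: (8793/2645)² ÷ (9793/2645) = 77316849/25902485 in (≈ 2.985 in)

Q = 77316849/25902485 in ≈ 2.985 in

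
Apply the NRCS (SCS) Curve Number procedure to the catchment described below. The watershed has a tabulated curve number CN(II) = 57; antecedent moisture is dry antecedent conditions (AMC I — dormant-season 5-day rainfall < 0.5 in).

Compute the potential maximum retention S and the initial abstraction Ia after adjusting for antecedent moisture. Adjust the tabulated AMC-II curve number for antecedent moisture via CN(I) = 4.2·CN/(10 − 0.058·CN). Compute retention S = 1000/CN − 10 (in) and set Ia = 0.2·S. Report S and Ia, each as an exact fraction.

Dry (AMC I): CN(I) = 4.2·57/(10 − 0.058·57) = (1197/5)/(3347/500) = 119700/3347 ≈ 35.763
S = 1000/(119700/3347) − 10 = 21500/1197 in ≈ 17.962 in
Initial abstraction Ia = S/5 = (21500/1197)/5 = 4300/1197 ≈ 3.592 in

S = 21500/1197 in ≈ 17.962 in; Ia = 4300/1197 in ≈ 3.592 in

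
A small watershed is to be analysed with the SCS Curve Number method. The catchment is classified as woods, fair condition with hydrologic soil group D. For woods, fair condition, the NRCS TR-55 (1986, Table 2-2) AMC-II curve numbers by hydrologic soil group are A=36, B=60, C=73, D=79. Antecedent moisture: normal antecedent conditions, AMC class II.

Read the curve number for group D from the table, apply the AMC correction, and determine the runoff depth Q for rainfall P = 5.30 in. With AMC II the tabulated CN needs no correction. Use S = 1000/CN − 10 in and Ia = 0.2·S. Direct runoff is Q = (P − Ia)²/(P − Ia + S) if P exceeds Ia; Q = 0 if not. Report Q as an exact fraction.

Q = 14190289/4634930 in ≈ 3.062 in

NRCS table: woods, fair condition, soil group D → CN(II) = 79
CN(II) = 79; AMC II needs no correction.
Retention S: 1000/CN − 10 with CN=79.000 → S = 210/79 ≈ 2.658 in
Initial abstraction Ia = S/5 = (210/79)/5 = 42/79 ≈ 0.532 in
Excess rainfall: 5.300 − 0.532 = 4.768 in; P > Ia so Q > 0
Q = (3767/790)²/((3767/790) + 210/79) = (14190289/624100)/(5867/790) = 14190289/4634930 in ≈ 3.062 in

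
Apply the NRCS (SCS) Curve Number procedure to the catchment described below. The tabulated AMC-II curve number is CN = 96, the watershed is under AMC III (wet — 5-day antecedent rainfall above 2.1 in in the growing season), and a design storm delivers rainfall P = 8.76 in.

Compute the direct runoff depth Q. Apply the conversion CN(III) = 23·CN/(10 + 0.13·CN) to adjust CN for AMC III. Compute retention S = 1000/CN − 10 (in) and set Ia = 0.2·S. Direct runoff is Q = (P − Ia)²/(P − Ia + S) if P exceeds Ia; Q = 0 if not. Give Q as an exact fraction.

Q = 905829409/105990900 in ≈ 8.546 in

Wet (AMC III): CN(III) = 23·96/(10 + 0.13·96) = 2208/(562/25) = 27600/281 ≈ 98.221
Max retention: S = 1000/(27600/281) − 10 = 25/138 in (≈ 0.181 in)
Initial abstraction Ia = S/5 = (25/138)/5 = 5/138 ≈ 0.036 in
P − Ia = 8.760 − 0.036 = 30097/3450 ≈ 8.724 in (> 0, runoff occurs)
Runoff Q = (P−Ia)²/(P−Ia+S) = (8.724)²/(8.724+0.181) = 905829409/105990900 ≈ 8.546 in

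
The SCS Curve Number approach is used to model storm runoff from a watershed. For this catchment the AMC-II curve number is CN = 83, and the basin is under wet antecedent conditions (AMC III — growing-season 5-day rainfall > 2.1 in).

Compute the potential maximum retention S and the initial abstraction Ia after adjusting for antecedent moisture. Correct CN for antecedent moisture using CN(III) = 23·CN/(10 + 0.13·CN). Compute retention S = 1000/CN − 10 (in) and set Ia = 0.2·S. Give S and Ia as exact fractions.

Adjust CN=83 to AMC III: 23·83/(10 + 0.13·83) → 1909 ÷ (2079/100) = 190900/2079 ≈ 91.823
S = 1000/(190900/2079) − 10 = 1700/1909 in ≈ 0.891 in
Ia = 0.2·(1700/1909) = 340/1909 in ≈ 0.178 in

S = 1700/1909 in ≈ 0.891 in; Ia = 340/1909 in ≈ 0.178 in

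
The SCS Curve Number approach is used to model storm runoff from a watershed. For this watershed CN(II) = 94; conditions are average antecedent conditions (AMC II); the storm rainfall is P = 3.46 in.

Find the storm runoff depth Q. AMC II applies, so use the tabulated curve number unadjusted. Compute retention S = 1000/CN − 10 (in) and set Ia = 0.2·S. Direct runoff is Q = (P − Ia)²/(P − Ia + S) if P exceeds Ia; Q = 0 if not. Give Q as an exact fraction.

Q = 61324561/21927850 in ≈ 2.797 in

Average conditions: CN = 94 (no AMC adjustment).
Max retention: S = 1000/94 − 10 = 30/47 in (≈ 0.638 in)
Ia = 0.2·(30/47) = 6/47 in ≈ 0.128 in
Excess rainfall: 3.460 − 0.128 = 3.332 in; P > Ia so Q > 0
Runoff Q = (P−Ia)²/(P−Ia+S) = (3.332)²/(3.332+0.638) = 61324561/21927850 ≈ 2.797 in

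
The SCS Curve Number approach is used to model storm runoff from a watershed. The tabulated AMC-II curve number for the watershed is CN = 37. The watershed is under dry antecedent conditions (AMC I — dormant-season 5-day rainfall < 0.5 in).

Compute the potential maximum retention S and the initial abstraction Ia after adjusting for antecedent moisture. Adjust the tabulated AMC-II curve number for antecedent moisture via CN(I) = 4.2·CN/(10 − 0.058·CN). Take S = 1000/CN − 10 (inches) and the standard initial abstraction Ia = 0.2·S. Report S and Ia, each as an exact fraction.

S = 1500/37 in ≈ 40.541 in; Ia = 300/37 in ≈ 8.108 in

CN(I) from CN(II)=37: (4.2·37)/(10 − 0.058·37) = 3700/187 ≈ 19.786
Max retention: S = 1000/(3700/187) − 10 = 1500/37 in (≈ 40.541 in)
Initial abstraction Ia = S/5 = (1500/37)/5 = 300/37 ≈ 8.108 in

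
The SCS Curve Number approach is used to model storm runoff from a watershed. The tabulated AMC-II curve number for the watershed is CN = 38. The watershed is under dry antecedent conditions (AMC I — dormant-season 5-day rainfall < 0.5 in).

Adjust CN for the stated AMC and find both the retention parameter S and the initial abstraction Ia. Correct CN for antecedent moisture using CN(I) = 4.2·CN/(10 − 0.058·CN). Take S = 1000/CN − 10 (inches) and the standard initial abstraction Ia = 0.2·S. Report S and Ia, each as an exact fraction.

Adjust CN=38 to AMC I: 4.2·38/(10 − 0.058·38) → (798/5) ÷ (1949/250) = 39900/1949 ≈ 20.472
Retention S: 1000/CN − 10 with CN=20.472 → S = 15500/399 ≈ 38.847 in
Ia = 0.2S: 0.2·38.847 = 7.769 in (exactly 3100/399)

S = 15500/399 in ≈ 38.847 in; Ia = 3100/399 in ≈ 7.769 in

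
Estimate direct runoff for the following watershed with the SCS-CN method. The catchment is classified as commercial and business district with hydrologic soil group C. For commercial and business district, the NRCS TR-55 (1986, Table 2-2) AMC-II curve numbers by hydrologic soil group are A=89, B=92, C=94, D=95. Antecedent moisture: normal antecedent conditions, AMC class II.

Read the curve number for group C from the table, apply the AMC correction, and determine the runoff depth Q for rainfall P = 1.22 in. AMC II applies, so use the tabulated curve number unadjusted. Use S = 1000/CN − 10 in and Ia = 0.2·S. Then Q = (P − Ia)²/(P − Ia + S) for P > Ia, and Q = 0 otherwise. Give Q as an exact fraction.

Q = 6589489/9557450 in ≈ 0.689 in

NRCS table: commercial and business district, soil group C → CN(II) = 94
Average conditions: CN = 94 (no AMC adjustment).
Retention S: 1000/CN − 10 with CN=94.000 → S = 30/47 ≈ 0.638 in
Ia = 0.2S: 0.2·0.638 = 0.128 in (exactly 6/47)
P − Ia = 1.220 − 0.128 = 2567/2350 ≈ 1.092 in (> 0, runoff occurs)
Q: (2567/2350)² ÷ (4067/2350) = 6589489/9557450 in (≈ 0.689 in)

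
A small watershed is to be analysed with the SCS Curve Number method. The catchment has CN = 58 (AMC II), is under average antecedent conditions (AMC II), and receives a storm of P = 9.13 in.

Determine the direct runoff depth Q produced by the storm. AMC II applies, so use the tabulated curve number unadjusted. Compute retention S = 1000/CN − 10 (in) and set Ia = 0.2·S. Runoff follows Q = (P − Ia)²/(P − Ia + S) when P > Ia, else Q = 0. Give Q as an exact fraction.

AMC II — tabulated CN = 58 applies directly.
Retention S: 1000/CN − 10 with CN=58.000 → S = 210/29 ≈ 7.241 in
Initial abstraction Ia = S/5 = (210/29)/5 = 42/29 ≈ 1.448 in
Since P=9.130 > Ia=1.448: effective rainfall P−Ia = 22277/2900 in
Q = (22277/2900)²/((22277/2900) + 210/29) = (496264729/8410000)/(43277/2900) = 496264729/125503300 in ≈ 3.954 in

Q = 496264729/125503300 in ≈ 3.954 in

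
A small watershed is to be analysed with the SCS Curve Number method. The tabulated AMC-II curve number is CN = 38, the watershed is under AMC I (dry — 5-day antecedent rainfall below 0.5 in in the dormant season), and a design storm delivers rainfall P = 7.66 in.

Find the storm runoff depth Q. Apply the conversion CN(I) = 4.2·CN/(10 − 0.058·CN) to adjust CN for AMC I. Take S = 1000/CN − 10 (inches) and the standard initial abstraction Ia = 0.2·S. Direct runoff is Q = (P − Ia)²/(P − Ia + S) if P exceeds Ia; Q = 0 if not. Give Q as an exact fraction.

Adjust CN=38 to AMC I: 4.2·38/(10 − 0.058·38) → (798/5) ÷ (1949/250) = 39900/1949 ≈ 20.472
S = 1000/(39900/1949) − 10 = 15500/399 in ≈ 38.847 in
Initial abstraction Ia = S/5 = (15500/399)/5 = 3100/399 ≈ 7.769 in
P = 7.660 ≤ Ia = 7.769 in: entire storm abstracted, Q = 0.

Q = 0 in ≈ 0.000 in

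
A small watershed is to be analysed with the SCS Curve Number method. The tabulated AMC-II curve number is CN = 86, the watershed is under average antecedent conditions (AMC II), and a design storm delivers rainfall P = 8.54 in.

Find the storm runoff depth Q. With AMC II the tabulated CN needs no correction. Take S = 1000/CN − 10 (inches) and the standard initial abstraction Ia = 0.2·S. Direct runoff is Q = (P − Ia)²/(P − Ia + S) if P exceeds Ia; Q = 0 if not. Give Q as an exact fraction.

Q = 44558703/6499450 in ≈ 6.856 in

CN(II) = 86; AMC II needs no correction.
Max retention: S = 1000/86 − 10 = 70/43 in (≈ 1.628 in)
Ia = 0.2S: 0.2·1.628 = 0.326 in (exactly 14/43)
Excess rainfall: 8.540 − 0.326 = 8.214 in; P > Ia so Q > 0
Runoff Q = (P−Ia)²/(P−Ia+S) = (8.214)²/(8.214+1.628) = 44558703/6499450 ≈ 6.856 in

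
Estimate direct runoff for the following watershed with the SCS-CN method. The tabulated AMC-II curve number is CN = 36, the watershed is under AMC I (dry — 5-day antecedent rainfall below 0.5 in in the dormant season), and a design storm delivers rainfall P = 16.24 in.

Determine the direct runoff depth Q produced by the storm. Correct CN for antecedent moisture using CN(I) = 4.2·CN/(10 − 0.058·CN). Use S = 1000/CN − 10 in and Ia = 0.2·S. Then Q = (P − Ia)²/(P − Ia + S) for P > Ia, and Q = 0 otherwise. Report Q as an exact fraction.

Q = 674693378/559284075 in ≈ 1.206 in

Dry (AMC I): CN(I) = 4.2·36/(10 − 0.058·36) = (756/5)/(989/125) = 18900/989 ≈ 19.110
S = 1000/(18900/989) − 10 = 8000/189 in ≈ 42.328 in
Ia = 0.2·(8000/189) = 1600/189 in ≈ 8.466 in
Excess rainfall: 16.240 − 8.466 = 7.774 in; P > Ia so Q > 0
Runoff Q = (P−Ia)²/(P−Ia+S) = (7.774)²/(7.774+42.328) = 674693378/559284075 ≈ 1.206 in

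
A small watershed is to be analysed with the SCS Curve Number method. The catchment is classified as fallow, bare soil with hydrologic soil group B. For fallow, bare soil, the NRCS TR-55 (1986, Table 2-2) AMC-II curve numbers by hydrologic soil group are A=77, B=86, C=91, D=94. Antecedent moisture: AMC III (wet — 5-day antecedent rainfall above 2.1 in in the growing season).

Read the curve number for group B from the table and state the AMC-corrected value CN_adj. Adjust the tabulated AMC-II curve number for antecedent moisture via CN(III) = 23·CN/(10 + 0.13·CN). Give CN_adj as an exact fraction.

NRCS table: fallow, bare soil, soil group B → CN(II) = 86
Wet (AMC III): CN(III) = 23·86/(10 + 0.13·86) = 1978/(1059/50) = 98900/1059 ≈ 93.390

CN_adj = 98900/1059 ≈ 93.390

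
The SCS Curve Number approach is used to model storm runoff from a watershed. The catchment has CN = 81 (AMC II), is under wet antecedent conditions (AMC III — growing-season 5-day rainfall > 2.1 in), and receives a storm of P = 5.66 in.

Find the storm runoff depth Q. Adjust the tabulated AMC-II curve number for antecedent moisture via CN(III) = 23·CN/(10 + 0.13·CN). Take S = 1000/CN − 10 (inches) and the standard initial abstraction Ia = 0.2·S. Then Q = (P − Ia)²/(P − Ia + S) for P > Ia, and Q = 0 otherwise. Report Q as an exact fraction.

Q = 258296716441/56190781350 in ≈ 4.597 in

Wet (AMC III): CN(III) = 23·81/(10 + 0.13·81) = 1863/(2053/100) = 186300/2053 ≈ 90.745
Max retention: S = 1000/(186300/2053) − 10 = 1900/1863 in (≈ 1.020 in)
Initial abstraction Ia = S/5 = (1900/1863)/5 = 380/1863 ≈ 0.204 in
Since P=5.660 > Ia=0.204: effective rainfall P−Ia = 508229/93150 in
Q: (508229/93150)² ÷ (603229/93150) = 258296716441/56190781350 in (≈ 4.597 in)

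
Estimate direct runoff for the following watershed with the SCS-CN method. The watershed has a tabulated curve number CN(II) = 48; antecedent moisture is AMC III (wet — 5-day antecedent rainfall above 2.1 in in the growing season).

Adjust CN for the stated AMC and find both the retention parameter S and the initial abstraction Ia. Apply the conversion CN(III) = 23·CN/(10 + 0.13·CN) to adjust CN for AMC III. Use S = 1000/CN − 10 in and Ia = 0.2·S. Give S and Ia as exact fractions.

Adjust CN=48 to AMC III: 23·48/(10 + 0.13·48) → 1104 ÷ (406/25) = 13800/203 ≈ 67.980
Retention S: 1000/CN − 10 with CN=67.980 → S = 325/69 ≈ 4.710 in
Ia = 0.2S: 0.2·4.710 = 0.942 in (exactly 65/69)

S = 325/69 in ≈ 4.710 in; Ia = 65/69 in ≈ 0.942 in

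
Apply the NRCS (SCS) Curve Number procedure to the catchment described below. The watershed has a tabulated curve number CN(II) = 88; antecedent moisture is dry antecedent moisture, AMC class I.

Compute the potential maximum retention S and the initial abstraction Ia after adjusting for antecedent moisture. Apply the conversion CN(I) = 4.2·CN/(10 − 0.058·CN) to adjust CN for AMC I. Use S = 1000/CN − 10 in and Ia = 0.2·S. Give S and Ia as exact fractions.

Dry (AMC I): CN(I) = 4.2·88/(10 − 0.058·88) = (1848/5)/(612/125) = 3850/51 ≈ 75.490
Retention S: 1000/CN − 10 with CN=75.490 → S = 250/77 ≈ 3.247 in
Ia = 0.2·(250/77) = 50/77 in ≈ 0.649 in

S = 250/77 in ≈ 3.247 in; Ia = 50/77 in ≈ 0.649 in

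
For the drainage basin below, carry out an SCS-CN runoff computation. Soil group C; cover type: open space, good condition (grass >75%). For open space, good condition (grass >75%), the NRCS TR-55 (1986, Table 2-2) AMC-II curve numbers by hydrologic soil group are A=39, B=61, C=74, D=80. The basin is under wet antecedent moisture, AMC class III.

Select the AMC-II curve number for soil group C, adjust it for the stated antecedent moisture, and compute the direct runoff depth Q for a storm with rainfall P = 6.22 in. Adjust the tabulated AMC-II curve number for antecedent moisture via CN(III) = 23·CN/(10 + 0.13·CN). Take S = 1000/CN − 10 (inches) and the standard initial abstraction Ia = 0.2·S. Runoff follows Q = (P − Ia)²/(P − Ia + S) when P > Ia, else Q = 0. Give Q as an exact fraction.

NRCS table: open space, good condition (grass >75%), soil group C → CN(II) = 74
CN(III) from CN(II)=74: (23·74)/(10 + 0.13·74) = 85100/981 ≈ 86.748
Max retention: S = 1000/(85100/981) − 10 = 1300/851 in (≈ 1.528 in)
Ia = 0.2S: 0.2·1.528 = 0.306 in (exactly 260/851)
Excess rainfall: 6.220 − 0.306 = 5.914 in; P > Ia so Q > 0
Q: (251661/42550)² ÷ (316661/42550) = 63333258921/13473925550 in (≈ 4.700 in)

Q = 63333258921/13473925550 in ≈ 4.700 in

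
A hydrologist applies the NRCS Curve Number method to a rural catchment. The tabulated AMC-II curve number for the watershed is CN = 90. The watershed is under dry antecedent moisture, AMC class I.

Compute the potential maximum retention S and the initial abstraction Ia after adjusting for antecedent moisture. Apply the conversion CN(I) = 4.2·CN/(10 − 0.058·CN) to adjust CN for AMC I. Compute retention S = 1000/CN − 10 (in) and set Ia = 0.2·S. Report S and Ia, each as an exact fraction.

CN(I) from CN(II)=90: (4.2·90)/(10 − 0.058·90) = 18900/239 ≈ 79.079
Max retention: S = 1000/(18900/239) − 10 = 500/189 in (≈ 2.646 in)
Ia = 0.2S: 0.2·2.646 = 0.529 in (exactly 100/189)

S = 500/189 in ≈ 2.646 in; Ia = 100/189 in ≈ 0.529 in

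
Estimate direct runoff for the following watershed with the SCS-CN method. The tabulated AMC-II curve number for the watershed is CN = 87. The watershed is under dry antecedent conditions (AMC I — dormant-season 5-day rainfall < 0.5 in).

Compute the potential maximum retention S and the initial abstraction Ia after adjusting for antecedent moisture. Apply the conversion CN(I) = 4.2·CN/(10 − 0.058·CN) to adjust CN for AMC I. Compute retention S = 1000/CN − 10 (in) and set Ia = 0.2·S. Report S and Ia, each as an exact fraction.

S = 6500/1827 in ≈ 3.558 in; Ia = 1300/1827 in ≈ 0.712 in

Dry (AMC I): CN(I) = 4.2·87/(10 − 0.058·87) = (1827/5)/(2477/500) = 182700/2477 ≈ 73.759
Retention S: 1000/CN − 10 with CN=73.759 → S = 6500/1827 ≈ 3.558 in
Ia = 0.2·(6500/1827) = 1300/1827 in ≈ 0.712 in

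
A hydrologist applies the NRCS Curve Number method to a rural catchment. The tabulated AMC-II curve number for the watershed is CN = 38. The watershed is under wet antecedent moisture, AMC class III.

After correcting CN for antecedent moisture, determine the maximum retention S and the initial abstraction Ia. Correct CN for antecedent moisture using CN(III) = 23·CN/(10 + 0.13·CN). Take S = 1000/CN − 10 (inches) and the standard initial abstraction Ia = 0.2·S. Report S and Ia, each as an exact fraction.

S = 3100/437 in ≈ 7.094 in; Ia = 620/437 in ≈ 1.419 in

Adjust CN=38 to AMC III: 23·38/(10 + 0.13·38) → 874 ÷ (747/50) = 43700/747 ≈ 58.501
Retention S: 1000/CN − 10 with CN=58.501 → S = 3100/437 ≈ 7.094 in
Ia = 0.2·(3100/437) = 620/437 in ≈ 1.419 in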